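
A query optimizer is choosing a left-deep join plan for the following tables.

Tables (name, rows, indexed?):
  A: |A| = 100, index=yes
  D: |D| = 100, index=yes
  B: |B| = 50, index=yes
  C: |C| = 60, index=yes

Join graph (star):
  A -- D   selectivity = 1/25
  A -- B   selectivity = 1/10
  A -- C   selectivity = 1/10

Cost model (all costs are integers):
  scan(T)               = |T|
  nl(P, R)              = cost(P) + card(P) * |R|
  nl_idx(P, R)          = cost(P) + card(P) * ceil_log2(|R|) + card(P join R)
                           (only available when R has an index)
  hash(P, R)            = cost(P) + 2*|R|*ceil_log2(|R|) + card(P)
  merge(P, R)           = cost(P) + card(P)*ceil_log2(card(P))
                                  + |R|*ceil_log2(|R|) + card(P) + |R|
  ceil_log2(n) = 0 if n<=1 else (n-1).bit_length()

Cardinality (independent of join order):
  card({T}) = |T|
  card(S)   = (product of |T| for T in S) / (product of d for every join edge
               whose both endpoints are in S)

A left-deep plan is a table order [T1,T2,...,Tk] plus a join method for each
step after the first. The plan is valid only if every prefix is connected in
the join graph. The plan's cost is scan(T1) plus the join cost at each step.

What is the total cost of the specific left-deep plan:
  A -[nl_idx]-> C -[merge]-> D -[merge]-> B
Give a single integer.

40250

step 1: scan A: cost=100, card=100
step 2: join C via nl_idx
    card(P join C) = 100*60/(10) = 600
    cost = 100 + 100*6 + 600 = 1300
step 3: join D via merge
    card(P join D) = 600*100/(25) = 2400
    cost = 1300 + 600*10 + 100*7 + 600 + 100 = 8700
step 4: join B via merge
    card(P join B) = 2400*50/(10) = 12000
    cost = 8700 + 2400*12 + 50*6 + 2400 + 50 = 40250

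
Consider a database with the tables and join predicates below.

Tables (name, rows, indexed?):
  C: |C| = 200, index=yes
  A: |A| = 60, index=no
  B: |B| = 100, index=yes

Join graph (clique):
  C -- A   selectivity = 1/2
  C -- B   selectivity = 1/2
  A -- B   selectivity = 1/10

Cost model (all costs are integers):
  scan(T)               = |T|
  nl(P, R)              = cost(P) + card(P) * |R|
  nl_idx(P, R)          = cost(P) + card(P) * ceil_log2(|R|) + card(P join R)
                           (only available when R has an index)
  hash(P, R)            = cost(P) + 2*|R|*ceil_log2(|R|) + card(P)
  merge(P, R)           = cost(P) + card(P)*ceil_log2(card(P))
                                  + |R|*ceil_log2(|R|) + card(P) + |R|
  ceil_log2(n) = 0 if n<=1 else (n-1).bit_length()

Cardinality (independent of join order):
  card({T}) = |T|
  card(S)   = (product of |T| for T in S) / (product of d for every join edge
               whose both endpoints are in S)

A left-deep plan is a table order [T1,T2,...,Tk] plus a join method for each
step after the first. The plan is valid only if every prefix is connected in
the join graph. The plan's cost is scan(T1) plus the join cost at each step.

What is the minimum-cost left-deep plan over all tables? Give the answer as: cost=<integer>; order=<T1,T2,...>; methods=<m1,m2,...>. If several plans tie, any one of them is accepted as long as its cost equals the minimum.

cost=4720; order=B,A,C; methods=hash,hash

Selinger DP (subsets sized 1..n):
  {C}: scan cost=200, card=200
  {A}: scan cost=60, card=60
  {B}: scan cost=100, card=100
  {AC}: card=6000; try (A,hash)→1120, (C,merge)→2280, (A,merge)→2420, (C,hash)→3320, (C,nl_idx)→6540, (C,nl)→12060 …(+1); best=1120 via (A,hash)
  {BC}: card=10000; try (B,hash)→1800, (C,merge)→2700, (B,merge)→2800, (C,hash)→3400, (C,nl_idx)→10900, (B,nl_idx)→11600 …(+2); best=1800 via (B,hash)
  {AB}: card=600; try (A,hash)→920, (B,nl_idx)→1080, (B,merge)→1280, (A,merge)→1320, (B,hash)→1520, (B,nl)→6060 …(+1); best=920 via (A,hash)
  {ABC}: card=30000; try (C,hash)→4720, (B,hash)→8520, (C,merge)→9320, (A,hash)→12520, (C,nl_idx)→35720, (B,nl_idx)→73120 …(+5); best=4720 via (C,hash)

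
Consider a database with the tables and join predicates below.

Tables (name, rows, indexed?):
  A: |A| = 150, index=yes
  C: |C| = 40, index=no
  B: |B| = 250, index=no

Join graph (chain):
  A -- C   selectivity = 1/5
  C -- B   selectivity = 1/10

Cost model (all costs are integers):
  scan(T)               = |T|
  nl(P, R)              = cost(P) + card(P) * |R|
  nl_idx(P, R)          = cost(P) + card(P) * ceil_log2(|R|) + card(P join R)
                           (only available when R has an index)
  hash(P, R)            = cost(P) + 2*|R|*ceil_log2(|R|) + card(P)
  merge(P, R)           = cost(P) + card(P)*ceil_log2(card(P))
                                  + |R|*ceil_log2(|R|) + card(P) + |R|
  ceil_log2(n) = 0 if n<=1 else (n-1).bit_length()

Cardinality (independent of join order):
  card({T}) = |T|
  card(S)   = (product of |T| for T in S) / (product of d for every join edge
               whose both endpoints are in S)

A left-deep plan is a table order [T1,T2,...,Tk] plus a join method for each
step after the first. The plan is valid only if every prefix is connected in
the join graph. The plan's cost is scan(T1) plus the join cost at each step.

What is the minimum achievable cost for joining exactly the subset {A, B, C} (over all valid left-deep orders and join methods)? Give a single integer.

4380

Selinger DP over subsets of {A,B,C}:
  {A}: scan cost=150, card=150
  {C}: scan cost=40, card=40
  {B}: scan cost=250, card=250
  {AC}: card=1200; try (C,hash)→780, (A,nl_idx)→1560, (A,merge)→1670, (C,merge)→1780, (A,hash)→2480, (A,nl)→6040 …(+1); best=780 via (C,hash)
  {BC}: card=1000; try (C,hash)→980, (B,merge)→2570, (C,merge)→2780, (B,hash)→4080, (B,nl)→10040, (C,nl)→10250; best=980 via (C,hash)
  {ABC}: card=30000; try (A,hash)→4380, (B,hash)→5980, (A,merge)→13330, (B,merge)→17430, (A,nl_idx)→38980, (A,nl)→150980 …(+1); best=4380 via (A,hash)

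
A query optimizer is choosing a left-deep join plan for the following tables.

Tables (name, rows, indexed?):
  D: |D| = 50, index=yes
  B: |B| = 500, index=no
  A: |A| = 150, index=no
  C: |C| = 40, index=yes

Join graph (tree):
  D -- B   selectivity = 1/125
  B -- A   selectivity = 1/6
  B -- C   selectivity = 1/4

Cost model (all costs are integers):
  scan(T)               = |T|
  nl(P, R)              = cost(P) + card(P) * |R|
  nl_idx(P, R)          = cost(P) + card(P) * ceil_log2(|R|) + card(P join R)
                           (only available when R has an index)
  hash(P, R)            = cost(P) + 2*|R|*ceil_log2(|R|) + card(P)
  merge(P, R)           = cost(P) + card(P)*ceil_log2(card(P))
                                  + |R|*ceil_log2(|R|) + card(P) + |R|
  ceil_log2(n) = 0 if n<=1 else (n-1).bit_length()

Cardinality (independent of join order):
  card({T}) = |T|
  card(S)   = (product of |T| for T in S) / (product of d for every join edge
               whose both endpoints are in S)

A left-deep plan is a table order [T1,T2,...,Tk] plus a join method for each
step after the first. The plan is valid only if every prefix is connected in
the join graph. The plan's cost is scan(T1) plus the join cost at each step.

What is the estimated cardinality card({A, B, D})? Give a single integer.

Tables in S: A(150), B(500), D(50)
Edges inside S: D-B(d=125), B-A(d=6)
numerator = 150 * 500 * 50 = 3750000
denominator = 125 * 6 = 750
card(S) = 3750000 / 750 = 5000

5000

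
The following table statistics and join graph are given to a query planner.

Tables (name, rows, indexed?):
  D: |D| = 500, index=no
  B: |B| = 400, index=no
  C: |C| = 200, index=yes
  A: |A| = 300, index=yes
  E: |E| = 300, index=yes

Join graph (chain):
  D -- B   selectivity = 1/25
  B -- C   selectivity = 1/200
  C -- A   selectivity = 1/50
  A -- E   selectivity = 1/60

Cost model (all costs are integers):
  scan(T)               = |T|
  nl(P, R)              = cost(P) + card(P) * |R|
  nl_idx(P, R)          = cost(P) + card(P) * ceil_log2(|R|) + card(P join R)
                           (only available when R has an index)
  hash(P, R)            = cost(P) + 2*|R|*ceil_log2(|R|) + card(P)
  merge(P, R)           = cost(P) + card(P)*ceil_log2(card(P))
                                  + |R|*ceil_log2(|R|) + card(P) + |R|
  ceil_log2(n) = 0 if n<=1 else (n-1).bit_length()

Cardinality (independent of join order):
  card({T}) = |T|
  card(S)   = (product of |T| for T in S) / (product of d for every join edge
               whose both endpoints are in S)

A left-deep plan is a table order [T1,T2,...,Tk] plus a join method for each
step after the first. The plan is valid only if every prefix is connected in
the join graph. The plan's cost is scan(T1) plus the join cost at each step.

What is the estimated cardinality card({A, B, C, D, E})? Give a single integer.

Tables in S: A(300), B(400), C(200), D(500), E(300)
Edges inside S: D-B(d=25), B-C(d=200), C-A(d=50), A-E(d=60)
numerator = 300 * 400 * 200 * 500 * 300 = 3600000000000
denominator = 25 * 200 * 50 * 60 = 15000000
card(S) = 3600000000000 / 15000000 = 240000

240000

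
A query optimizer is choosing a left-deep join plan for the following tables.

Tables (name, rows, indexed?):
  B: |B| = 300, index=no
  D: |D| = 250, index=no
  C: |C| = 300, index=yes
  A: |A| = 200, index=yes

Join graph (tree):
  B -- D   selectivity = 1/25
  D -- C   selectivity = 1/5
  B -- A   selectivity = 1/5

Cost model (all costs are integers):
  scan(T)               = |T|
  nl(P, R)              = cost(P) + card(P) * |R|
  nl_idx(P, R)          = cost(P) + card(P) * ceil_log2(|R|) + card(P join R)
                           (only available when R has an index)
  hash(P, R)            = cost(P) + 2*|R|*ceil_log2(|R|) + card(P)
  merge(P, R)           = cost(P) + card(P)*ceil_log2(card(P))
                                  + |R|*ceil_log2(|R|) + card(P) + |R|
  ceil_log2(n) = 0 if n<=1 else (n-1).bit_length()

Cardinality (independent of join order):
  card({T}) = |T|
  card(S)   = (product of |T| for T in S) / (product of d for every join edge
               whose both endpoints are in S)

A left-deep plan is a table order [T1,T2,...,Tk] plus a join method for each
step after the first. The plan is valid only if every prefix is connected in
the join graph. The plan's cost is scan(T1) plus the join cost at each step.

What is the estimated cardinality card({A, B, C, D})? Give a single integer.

Tables in S: A(200), B(300), C(300), D(250)
Edges inside S: B-D(d=25), D-C(d=5), B-A(d=5)
numerator = 200 * 300 * 300 * 250 = 4500000000
denominator = 25 * 5 * 5 = 625
card(S) = 4500000000 / 625 = 7200000

7200000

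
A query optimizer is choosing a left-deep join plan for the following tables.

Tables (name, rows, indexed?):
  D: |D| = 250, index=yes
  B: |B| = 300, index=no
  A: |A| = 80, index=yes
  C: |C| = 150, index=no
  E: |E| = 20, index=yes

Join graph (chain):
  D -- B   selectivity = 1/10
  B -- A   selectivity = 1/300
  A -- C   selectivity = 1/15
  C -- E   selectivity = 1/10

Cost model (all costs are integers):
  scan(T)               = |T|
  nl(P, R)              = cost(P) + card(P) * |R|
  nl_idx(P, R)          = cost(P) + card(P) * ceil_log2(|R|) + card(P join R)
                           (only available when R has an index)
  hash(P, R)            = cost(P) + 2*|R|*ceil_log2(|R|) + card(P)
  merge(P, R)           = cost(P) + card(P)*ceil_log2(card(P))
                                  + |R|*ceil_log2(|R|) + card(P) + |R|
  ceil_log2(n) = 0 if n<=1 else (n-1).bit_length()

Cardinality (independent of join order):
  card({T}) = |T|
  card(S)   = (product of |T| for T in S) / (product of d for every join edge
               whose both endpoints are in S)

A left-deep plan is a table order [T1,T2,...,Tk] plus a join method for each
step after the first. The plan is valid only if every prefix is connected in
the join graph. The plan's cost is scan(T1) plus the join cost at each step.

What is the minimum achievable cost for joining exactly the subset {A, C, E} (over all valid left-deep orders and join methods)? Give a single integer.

1920

Selinger DP over subsets of {A,C,E}:
  {A}: scan cost=80, card=80
  {C}: scan cost=150, card=150
  {E}: scan cost=20, card=20
  {AC}: card=800; try (A,hash)→1420, (A,nl_idx)→2000, (C,merge)→2070, (A,merge)→2140, (C,hash)→2560, (C,nl)→12080 …(+1); best=1420 via (A,hash)
  {CE}: card=300; try (E,hash)→500, (E,nl_idx)→1200, (C,merge)→1490, (E,merge)→1620, (C,hash)→2440, (C,nl)→3020 …(+1); best=500 via (E,hash)
  {ACE}: card=1600; try (A,hash)→1920, (E,hash)→2420, (A,merge)→4140, (A,nl_idx)→4200, (E,nl_idx)→7020, (E,merge)→10340 …(+2); best=1920 via (A,hash)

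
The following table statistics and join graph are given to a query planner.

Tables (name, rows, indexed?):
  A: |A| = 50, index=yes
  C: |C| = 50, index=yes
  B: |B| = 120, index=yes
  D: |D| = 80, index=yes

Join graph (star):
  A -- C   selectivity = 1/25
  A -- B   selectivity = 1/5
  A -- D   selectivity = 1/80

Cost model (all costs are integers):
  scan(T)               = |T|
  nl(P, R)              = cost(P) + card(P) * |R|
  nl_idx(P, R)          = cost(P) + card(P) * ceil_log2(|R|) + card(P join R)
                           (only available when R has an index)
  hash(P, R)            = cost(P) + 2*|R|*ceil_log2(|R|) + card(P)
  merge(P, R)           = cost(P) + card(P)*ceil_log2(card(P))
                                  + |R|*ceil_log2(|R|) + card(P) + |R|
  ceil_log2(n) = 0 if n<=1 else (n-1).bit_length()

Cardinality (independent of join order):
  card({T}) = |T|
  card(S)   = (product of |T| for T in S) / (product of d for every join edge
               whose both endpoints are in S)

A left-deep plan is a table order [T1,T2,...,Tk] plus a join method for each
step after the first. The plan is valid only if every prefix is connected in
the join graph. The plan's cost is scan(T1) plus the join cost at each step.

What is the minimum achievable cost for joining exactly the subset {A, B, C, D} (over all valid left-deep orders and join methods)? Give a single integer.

2610

Selinger DP over subsets of {A,B,C,D}:
  {A}: scan cost=50, card=50
  {C}: scan cost=50, card=50
  {B}: scan cost=120, card=120
  {D}: scan cost=80, card=80
  {AC}: card=100; try (C,nl_idx)→450, (A,nl_idx)→450, (C,hash)→700, (A,hash)→700, (C,merge)→750, (A,merge)→750 …(+2); best=450 via (C,nl_idx)
  {AB}: card=1200; try (A,hash)→840, (B,merge)→1360, (A,merge)→1430, (B,nl_idx)→1600, (B,hash)→1780, (A,nl_idx)→2040 …(+2); best=840 via (A,hash)
  {AD}: card=50; try (D,nl_idx)→450, (A,nl_idx)→610, (A,hash)→760, (D,merge)→1040, (A,merge)→1070, (D,hash)→1220 …(+2); best=450 via (D,nl_idx)
  {ABC}: card=2400; try (B,merge)→2210, (B,hash)→2230, (C,hash)→2640, (B,nl_idx)→3550, (C,nl_idx)→10440, (B,nl)→12450 …(+2); best=2210 via (B,merge)
  {ACD}: card=100; try (C,nl_idx)→850, (C,hash)→1100, (C,merge)→1150, (D,nl_idx)→1250, (D,hash)→1670, (D,merge)→1890 …(+2); best=850 via (C,nl_idx)
  {ABD}: card=1200; try (B,merge)→1760, (B,nl_idx)→2000, (B,hash)→2180, (D,hash)→3160, (B,nl)→6450, (D,nl_idx)→10440 …(+2); best=1760 via (B,merge)
  {ABCD}: card=2400; try (B,merge)→2610, (B,hash)→2630, (C,hash)→3560, (B,nl_idx)→3950, (D,hash)→5730, (C,nl_idx)→11360 …(+6); best=2610 via (B,merge)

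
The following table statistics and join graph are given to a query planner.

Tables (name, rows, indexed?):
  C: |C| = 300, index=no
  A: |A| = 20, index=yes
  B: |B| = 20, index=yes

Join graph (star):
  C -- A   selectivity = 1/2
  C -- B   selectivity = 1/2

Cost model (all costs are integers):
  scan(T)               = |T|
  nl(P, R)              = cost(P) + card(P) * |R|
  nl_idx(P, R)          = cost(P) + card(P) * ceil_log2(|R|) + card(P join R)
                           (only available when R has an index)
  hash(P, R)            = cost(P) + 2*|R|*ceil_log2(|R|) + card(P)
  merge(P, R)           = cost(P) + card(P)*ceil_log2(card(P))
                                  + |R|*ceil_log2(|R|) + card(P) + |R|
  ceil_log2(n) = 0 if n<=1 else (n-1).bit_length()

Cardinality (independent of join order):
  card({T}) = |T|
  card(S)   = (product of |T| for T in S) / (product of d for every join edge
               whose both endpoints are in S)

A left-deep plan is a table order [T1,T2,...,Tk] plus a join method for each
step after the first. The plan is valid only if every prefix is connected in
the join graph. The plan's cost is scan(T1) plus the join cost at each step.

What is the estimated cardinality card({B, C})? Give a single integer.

3000

Tables in S: B(20), C(300)
Edges inside S: C-B(d=2)
numerator = 20 * 300 = 6000
denominator = 2 = 2
card(S) = 6000 / 2 = 3000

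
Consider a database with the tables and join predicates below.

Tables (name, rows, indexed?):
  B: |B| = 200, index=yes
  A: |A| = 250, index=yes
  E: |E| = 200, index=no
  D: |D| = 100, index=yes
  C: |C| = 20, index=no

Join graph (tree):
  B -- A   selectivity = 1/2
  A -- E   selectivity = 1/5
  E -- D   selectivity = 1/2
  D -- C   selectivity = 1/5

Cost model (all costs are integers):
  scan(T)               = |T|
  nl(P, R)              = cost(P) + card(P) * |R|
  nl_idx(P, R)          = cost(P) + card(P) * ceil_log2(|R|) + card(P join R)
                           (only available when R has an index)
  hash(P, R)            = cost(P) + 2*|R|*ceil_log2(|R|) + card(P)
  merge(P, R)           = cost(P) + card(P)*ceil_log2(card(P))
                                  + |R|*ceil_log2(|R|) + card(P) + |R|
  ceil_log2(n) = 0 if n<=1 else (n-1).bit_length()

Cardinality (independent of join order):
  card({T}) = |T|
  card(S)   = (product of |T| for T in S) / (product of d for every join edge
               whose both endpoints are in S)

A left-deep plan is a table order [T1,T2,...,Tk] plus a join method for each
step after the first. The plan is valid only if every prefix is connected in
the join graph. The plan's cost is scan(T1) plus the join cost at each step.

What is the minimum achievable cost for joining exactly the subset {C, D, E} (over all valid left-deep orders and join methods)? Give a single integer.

Selinger DP over subsets of {C,D,E}:
  {E}: scan cost=200, card=200
  {D}: scan cost=100, card=100
  {C}: scan cost=20, card=20
  {DE}: card=10000; try (D,hash)→1800, (E,merge)→2700, (D,merge)→2800, (E,hash)→3400, (D,nl_idx)→11600, (E,nl)→20100 …(+1); best=1800 via (D,hash)
  {CD}: card=400; try (C,hash)→400, (D,nl_idx)→560, (D,merge)→940, (C,merge)→1020, (D,hash)→1440, (D,nl)→2020 …(+1); best=400 via (C,hash)
  {CDE}: card=40000; try (E,hash)→4000, (E,merge)→6200, (C,hash)→12000, (E,nl)→80400, (C,merge)→151920, (C,nl)→201800; best=4000 via (E,hash)

4000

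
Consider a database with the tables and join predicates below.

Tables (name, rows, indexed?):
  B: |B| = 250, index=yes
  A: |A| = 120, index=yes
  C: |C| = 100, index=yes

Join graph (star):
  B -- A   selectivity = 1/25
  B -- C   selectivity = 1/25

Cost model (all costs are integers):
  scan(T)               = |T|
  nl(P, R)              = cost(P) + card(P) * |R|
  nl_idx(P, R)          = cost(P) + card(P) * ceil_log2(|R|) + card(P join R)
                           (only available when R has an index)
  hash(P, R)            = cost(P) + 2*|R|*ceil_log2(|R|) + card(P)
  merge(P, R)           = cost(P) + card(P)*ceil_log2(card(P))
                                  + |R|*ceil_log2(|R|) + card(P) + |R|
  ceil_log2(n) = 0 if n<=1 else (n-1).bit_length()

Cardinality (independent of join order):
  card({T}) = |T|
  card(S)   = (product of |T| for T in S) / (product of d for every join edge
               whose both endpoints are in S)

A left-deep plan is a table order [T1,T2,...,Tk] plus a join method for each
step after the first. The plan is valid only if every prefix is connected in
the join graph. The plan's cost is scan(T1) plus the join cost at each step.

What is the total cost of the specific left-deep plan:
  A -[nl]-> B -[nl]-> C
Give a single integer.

150120

step 1: scan A: cost=120, card=120
step 2: join B via nl
    card(P join B) = 120*250/(25) = 1200
    cost = 120 + 120*250 = 30120
step 3: join C via nl
    card(P join C) = 1200*100/(25) = 4800
    cost = 30120 + 1200*100 = 150120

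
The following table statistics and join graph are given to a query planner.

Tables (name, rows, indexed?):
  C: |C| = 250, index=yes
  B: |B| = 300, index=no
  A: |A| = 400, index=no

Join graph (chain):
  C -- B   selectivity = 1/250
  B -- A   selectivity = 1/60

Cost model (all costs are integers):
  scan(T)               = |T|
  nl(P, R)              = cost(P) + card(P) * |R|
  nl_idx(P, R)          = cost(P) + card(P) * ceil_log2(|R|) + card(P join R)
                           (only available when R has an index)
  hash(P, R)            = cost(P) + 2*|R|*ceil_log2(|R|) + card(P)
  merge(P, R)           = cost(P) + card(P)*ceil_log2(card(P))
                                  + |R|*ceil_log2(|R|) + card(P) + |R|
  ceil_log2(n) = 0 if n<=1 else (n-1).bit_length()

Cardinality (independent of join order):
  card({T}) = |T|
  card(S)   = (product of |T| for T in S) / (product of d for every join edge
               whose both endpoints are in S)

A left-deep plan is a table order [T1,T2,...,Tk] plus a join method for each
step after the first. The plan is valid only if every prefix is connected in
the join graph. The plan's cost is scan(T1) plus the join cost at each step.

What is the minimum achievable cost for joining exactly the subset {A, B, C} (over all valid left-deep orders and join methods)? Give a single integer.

Selinger DP over subsets of {A,B,C}:
  {C}: scan cost=250, card=250
  {B}: scan cost=300, card=300
  {A}: scan cost=400, card=400
  {BC}: card=300; try (C,nl_idx)→3000, (C,hash)→4600, (B,merge)→5500, (C,merge)→5550, (B,hash)→5900, (B,nl)→75250 …(+1); best=3000 via (C,nl_idx)
  {AB}: card=2000; try (B,hash)→6200, (A,merge)→7300, (B,merge)→7400, (A,hash)→7800, (A,nl)→120300, (B,nl)→120400; best=6200 via (B,hash)
  {ABC}: card=2000; try (A,merge)→10000, (A,hash)→10500, (C,hash)→12200, (C,nl_idx)→24200, (C,merge)→32450, (A,nl)→123000 …(+1); best=10000 via (A,merge)

10000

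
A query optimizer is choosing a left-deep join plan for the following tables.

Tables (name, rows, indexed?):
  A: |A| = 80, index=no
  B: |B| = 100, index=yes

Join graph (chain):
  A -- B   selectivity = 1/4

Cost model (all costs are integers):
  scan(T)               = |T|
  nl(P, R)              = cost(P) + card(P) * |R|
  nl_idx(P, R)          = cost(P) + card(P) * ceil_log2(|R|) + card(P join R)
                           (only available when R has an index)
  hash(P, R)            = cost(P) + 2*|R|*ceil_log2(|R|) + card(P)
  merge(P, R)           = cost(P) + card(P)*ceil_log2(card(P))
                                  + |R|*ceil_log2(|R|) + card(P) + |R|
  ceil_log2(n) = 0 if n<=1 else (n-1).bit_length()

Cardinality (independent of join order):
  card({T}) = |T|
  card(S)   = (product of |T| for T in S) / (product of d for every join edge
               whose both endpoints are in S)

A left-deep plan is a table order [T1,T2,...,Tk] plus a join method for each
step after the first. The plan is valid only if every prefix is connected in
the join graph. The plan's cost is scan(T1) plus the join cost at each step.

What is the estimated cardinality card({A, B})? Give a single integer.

Tables in S: A(80), B(100)
Edges inside S: A-B(d=4)
numerator = 80 * 100 = 8000
denominator = 4 = 4
card(S) = 8000 / 4 = 2000

2000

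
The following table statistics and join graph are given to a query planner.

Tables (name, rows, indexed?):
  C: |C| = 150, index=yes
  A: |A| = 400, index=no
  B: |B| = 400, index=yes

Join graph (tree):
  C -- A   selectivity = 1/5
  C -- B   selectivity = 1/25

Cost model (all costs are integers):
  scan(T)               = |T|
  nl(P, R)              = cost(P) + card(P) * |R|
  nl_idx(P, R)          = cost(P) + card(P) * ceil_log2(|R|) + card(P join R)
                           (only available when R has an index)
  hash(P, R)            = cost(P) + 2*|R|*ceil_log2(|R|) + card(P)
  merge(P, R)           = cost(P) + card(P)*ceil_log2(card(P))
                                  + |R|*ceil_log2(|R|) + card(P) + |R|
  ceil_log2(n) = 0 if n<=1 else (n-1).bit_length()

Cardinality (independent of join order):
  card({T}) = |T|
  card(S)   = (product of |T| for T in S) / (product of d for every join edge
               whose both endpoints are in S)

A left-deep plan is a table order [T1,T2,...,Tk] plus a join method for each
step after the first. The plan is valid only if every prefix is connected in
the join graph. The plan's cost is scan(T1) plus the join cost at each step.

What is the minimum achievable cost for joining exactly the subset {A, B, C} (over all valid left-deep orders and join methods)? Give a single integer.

12800

Selinger DP over subsets of {A,B,C}:
  {C}: scan cost=150, card=150
  {A}: scan cost=400, card=400
  {B}: scan cost=400, card=400
  {AC}: card=12000; try (C,hash)→3200, (A,merge)→5500, (C,merge)→5750, (A,hash)→7500, (C,nl_idx)→15600, (A,nl)→60150 …(+1); best=3200 via (C,hash)
  {BC}: card=2400; try (C,hash)→3200, (B,nl_idx)→3900, (B,merge)→5500, (C,merge)→5750, (C,nl_idx)→6000, (B,hash)→7500 …(+2); best=3200 via (C,hash)
  {ABC}: card=192000; try (A,hash)→12800, (B,hash)→22400, (A,merge)→38400, (B,merge)→187200, (B,nl_idx)→303200, (A,nl)→963200 …(+1); best=12800 via (A,hash)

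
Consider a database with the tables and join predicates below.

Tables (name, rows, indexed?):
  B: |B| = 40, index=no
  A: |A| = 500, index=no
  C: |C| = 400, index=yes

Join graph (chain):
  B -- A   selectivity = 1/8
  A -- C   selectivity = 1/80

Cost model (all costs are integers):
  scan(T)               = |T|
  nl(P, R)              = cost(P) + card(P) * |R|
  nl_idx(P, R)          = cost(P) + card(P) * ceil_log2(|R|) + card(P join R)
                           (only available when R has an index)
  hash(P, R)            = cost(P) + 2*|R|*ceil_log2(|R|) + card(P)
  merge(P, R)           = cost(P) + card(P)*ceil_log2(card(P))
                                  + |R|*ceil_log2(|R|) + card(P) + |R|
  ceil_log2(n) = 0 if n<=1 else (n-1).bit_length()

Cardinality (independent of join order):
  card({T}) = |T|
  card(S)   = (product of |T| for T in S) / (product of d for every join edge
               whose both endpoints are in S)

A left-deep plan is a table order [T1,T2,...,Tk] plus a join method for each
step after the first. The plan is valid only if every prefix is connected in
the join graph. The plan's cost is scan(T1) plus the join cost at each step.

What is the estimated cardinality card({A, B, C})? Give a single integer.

Tables in S: A(500), B(40), C(400)
Edges inside S: B-A(d=8), A-C(d=80)
numerator = 500 * 40 * 400 = 8000000
denominator = 8 * 80 = 640
card(S) = 8000000 / 640 = 12500

12500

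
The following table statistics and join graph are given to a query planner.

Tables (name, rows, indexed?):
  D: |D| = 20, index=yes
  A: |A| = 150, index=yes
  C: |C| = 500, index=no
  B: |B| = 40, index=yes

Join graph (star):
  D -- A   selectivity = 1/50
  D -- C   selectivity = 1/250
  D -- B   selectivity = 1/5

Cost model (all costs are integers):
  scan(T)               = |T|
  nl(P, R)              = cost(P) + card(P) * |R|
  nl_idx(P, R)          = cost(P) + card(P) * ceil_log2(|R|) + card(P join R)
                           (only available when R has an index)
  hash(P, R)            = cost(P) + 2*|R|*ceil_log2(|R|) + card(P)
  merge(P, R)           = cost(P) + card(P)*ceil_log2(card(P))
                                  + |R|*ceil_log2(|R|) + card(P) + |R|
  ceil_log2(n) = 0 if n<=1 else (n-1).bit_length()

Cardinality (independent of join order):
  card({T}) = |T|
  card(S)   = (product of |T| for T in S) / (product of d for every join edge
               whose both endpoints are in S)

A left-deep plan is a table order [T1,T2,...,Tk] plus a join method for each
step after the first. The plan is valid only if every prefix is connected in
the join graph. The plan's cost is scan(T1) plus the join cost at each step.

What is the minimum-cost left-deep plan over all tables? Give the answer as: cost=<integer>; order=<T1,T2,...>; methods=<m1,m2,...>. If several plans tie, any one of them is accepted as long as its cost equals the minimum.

Selinger DP (subsets sized 1..n):
  {D}: scan cost=20, card=20
  {A}: scan cost=150, card=150
  {C}: scan cost=500, card=500
  {B}: scan cost=40, card=40
  {AD}: card=60; try (A,nl_idx)→240, (D,hash)→500, (D,nl_idx)→960, (A,merge)→1490, (D,merge)→1620, (A,hash)→2440 …(+2); best=240 via (A,nl_idx)
  {CD}: card=40; try (D,hash)→1200, (D,nl_idx)→3040, (C,merge)→5140, (D,merge)→5620, (C,hash)→9040, (C,nl)→10020 …(+1); best=1200 via (D,hash)
  {BD}: card=160; try (D,hash)→280, (B,nl_idx)→300, (D,nl_idx)→400, (B,merge)→420, (D,merge)→440, (B,hash)→520 …(+2); best=280 via (D,hash)
  {ACD}: card=120; try (A,nl_idx)→1640, (A,merge)→2830, (A,hash)→3640, (C,merge)→5660, (A,nl)→7200, (C,hash)→9300 …(+1); best=1640 via (A,nl_idx)
  {ABD}: card=480; try (B,hash)→780, (B,merge)→940, (B,nl_idx)→1080, (A,nl_idx)→2040, (B,nl)→2640, (A,hash)→2840 …(+2); best=780 via (B,hash)
  {BCD}: card=320; try (B,hash)→1720, (B,merge)→1760, (B,nl_idx)→1760, (B,nl)→2800, (C,merge)→6720, (C,hash)→9440 …(+1); best=1720 via (B,hash)
  {ABCD}: card=960; try (B,hash)→2240, (B,merge)→2880, (B,nl_idx)→3320, (A,hash)→4440, (A,nl_idx)→5240, (A,merge)→6270 …(+5); best=2240 via (B,hash)

cost=2240; order=C,D,A,B; methods=hash,nl_idx,hash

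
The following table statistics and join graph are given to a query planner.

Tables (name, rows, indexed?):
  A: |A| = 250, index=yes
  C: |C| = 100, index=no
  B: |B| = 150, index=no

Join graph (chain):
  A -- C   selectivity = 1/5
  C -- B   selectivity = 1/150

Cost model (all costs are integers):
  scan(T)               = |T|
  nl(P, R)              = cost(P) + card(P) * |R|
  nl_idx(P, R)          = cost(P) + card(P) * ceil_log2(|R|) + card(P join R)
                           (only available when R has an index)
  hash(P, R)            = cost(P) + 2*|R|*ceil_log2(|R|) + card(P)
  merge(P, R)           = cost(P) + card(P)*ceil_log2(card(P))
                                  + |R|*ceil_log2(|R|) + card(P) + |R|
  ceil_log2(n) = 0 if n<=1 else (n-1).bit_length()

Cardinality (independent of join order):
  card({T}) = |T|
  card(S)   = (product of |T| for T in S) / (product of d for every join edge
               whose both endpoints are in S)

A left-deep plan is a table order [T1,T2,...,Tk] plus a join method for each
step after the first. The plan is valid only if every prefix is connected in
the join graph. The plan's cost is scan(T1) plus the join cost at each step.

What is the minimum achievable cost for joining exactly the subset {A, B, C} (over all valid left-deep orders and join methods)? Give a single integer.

4750

Selinger DP over subsets of {A,B,C}:
  {A}: scan cost=250, card=250
  {C}: scan cost=100, card=100
  {B}: scan cost=150, card=150
  {AC}: card=5000; try (C,hash)→1900, (A,merge)→3150, (C,merge)→3300, (A,hash)→4200, (A,nl_idx)→5900, (A,nl)→25100 …(+1); best=1900 via (C,hash)
  {BC}: card=100; try (C,hash)→1700, (B,merge)→2250, (C,merge)→2300, (B,hash)→2600, (B,nl)→15100, (C,nl)→15150; best=1700 via (C,hash)
  {ABC}: card=5000; try (A,merge)→4750, (A,hash)→5800, (A,nl_idx)→7500, (B,hash)→9300, (A,nl)→26700, (B,merge)→73250 …(+1); best=4750 via (A,merge)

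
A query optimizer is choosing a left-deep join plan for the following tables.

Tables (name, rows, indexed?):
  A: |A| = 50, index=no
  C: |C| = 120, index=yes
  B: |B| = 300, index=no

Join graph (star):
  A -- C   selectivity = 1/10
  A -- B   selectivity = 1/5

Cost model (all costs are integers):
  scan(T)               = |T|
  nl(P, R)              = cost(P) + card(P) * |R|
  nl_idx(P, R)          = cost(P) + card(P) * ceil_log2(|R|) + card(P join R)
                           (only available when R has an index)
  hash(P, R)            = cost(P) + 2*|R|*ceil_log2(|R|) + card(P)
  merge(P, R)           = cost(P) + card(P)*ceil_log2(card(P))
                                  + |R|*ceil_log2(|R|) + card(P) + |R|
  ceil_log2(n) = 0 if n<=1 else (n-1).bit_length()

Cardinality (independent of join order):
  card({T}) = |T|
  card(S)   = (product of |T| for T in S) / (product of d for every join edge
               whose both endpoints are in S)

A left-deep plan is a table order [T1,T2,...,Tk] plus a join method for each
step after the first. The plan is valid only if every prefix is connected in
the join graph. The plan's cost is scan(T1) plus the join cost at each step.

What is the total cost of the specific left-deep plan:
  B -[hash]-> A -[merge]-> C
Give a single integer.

41160

step 1: scan B: cost=300, card=300
step 2: join A via hash
    card(P join A) = 300*50/(5) = 3000
    cost = 300 + 2*50*6 + 300 = 1200
step 3: join C via merge
    card(P join C) = 3000*120/(10) = 36000
    cost = 1200 + 3000*12 + 120*7 + 3000 + 120 = 41160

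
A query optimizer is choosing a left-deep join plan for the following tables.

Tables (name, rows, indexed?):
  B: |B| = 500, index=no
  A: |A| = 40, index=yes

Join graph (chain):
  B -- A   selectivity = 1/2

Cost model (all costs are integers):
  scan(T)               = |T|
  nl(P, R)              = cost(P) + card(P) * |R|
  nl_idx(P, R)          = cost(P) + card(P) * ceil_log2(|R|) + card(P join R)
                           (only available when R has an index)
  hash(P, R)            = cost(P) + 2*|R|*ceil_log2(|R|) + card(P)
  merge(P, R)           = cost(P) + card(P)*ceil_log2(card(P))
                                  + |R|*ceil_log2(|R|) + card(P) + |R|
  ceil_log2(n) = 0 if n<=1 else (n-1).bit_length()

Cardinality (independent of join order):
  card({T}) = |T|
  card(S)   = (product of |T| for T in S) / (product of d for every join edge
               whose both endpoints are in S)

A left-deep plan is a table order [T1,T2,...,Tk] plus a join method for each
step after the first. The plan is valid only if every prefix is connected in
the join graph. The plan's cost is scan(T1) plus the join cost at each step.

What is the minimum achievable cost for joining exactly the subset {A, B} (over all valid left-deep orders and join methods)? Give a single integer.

Selinger DP over subsets of {A,B}:
  {B}: scan cost=500, card=500
  {A}: scan cost=40, card=40
  {AB}: card=10000; try (A,hash)→1480, (B,merge)→5320, (A,merge)→5780, (B,hash)→9080, (A,nl_idx)→13500, (B,nl)→20040 …(+1); best=1480 via (A,hash)

1480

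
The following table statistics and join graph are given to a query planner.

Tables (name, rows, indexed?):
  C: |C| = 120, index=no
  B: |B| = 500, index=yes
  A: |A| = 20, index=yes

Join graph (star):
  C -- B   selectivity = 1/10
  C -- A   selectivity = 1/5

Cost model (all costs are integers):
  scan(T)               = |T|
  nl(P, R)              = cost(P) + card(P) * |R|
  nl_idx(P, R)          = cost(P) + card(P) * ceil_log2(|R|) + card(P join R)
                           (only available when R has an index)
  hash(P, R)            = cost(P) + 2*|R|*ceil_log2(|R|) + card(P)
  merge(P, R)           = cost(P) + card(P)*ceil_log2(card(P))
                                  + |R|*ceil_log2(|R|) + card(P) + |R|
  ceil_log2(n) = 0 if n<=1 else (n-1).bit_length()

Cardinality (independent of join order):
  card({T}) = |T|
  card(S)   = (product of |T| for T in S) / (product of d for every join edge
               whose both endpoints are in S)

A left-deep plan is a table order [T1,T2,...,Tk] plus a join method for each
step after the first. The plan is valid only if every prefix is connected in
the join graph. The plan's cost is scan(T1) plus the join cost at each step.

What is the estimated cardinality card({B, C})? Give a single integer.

Tables in S: B(500), C(120)
Edges inside S: C-B(d=10)
numerator = 500 * 120 = 60000
denominator = 10 = 10
card(S) = 60000 / 10 = 6000

6000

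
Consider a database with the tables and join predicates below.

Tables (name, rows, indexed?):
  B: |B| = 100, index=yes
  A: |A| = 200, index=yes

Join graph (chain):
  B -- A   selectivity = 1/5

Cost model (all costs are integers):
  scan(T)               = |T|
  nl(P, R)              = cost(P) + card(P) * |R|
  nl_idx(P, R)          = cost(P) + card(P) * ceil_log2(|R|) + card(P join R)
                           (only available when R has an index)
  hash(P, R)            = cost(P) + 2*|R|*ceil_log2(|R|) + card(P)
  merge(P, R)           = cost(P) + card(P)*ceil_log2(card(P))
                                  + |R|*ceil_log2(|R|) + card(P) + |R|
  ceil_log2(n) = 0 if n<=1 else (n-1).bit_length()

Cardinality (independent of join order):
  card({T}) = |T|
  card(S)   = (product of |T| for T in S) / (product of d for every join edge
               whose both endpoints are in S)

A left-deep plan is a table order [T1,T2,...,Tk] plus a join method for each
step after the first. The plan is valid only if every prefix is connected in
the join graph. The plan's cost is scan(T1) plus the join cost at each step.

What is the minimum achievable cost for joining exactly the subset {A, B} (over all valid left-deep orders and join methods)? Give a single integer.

1800

Selinger DP over subsets of {A,B}:
  {B}: scan cost=100, card=100
  {A}: scan cost=200, card=200
  {AB}: card=4000; try (B,hash)→1800, (A,merge)→2700, (B,merge)→2800, (A,hash)→3400, (A,nl_idx)→4900, (B,nl_idx)→5600 …(+2); best=1800 via (B,hash)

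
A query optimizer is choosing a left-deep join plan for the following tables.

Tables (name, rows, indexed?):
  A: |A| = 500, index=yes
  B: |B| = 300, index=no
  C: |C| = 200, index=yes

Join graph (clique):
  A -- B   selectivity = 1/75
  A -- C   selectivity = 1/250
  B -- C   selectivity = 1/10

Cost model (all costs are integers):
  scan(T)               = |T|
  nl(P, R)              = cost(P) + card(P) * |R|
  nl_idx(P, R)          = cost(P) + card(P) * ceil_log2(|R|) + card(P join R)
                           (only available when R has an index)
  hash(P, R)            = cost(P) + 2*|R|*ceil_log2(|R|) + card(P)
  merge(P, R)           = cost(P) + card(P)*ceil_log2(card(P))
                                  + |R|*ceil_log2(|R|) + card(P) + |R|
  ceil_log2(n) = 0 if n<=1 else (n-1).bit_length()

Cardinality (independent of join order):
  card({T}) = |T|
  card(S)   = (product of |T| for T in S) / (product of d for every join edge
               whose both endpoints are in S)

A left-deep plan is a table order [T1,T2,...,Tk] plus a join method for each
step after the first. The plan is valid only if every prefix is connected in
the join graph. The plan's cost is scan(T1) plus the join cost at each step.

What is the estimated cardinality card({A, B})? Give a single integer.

Tables in S: A(500), B(300)
Edges inside S: A-B(d=75)
numerator = 500 * 300 = 150000
denominator = 75 = 75
card(S) = 150000 / 75 = 2000

2000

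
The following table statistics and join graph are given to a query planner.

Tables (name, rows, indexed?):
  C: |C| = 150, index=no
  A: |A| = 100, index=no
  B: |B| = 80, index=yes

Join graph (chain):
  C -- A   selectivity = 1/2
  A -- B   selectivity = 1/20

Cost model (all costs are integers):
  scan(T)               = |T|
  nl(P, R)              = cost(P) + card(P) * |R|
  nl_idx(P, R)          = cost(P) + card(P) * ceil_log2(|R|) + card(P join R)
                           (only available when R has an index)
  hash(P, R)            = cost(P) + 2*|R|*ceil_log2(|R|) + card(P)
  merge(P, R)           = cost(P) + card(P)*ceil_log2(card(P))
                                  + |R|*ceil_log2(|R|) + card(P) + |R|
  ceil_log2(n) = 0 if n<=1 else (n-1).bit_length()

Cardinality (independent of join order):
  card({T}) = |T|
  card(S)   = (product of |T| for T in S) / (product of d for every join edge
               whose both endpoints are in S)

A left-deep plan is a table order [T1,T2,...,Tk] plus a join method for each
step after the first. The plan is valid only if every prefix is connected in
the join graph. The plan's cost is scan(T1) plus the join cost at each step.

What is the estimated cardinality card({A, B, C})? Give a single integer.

30000

Tables in S: A(100), B(80), C(150)
Edges inside S: C-A(d=2), A-B(d=20)
numerator = 100 * 80 * 150 = 1200000
denominator = 2 * 20 = 40
card(S) = 1200000 / 40 = 30000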